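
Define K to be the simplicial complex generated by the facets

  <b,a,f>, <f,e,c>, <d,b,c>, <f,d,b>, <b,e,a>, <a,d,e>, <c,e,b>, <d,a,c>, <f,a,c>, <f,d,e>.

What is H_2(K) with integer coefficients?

H_2 ≅ 0.

Order the vertices as a < b < c < d < e < f. Listing each simplex with vertices in this order, K has dimension 2 with simplices:

  0-simplices (6): a, b, c, d, e, f
  1-simplices (15): ab, ac, ad, ae, af, bc, bd, be, bf, cd, ce, cf, de, df, ef
  2-simplices (10): abe, abf, acd, acf, ade, bcd, bce, bdf, cef, def

giving chain groups C_0 ≅ Z^6, C_1 ≅ Z^15, C_2 ≅ Z^10.

Boundary ∂_1: C_1 → C_0 maps an edge to its endpoints' difference, ∂[p,q] = q − p. For instance
  ∂bf = f − b.
The resulting 6×15 matrix has rank 5, and its Smith normal form has invariant factors (1,1,1,1,1).

The boundary map ∂_2: C_2 → C_1 maps a triangle to the signed sum of its edges. For instance
  ∂acf = cf − af + ac,
  ∂ade = de − ae + ad.
This gives a 15×10 integer matrix of rank 10; reducing to Smith normal form yields diagonal entries (1,1,1,1,1,1,1,1,1,2).

Reading off H_k = ker ∂_k / im ∂_{k+1}:

  H_2: rank ker ∂_2 − rank ∂_3 = (10 − 10) − 0 = 0, and there is no ∂_3, so H_2 = 0.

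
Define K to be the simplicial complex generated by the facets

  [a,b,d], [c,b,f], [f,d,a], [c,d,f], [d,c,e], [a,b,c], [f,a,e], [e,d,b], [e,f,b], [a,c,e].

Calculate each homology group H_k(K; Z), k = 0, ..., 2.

H_0 ≅ Z,  H_1 ≅ Z_2,  H_2 = 0.

We work with the vertex ordering a < b < c < d < e < f. The simplices of K, each written with vertices in increasing order, are:

  0-simplices (6): a, b, c, d, e, f
  1-simplices (15): ab, ac, ad, ae, af, bc, bd, be, bf, cd, ce, cf, de, df, ef
  2-simplices (10): abc, abd, ace, adf, aef, bcf, bde, bef, cde, cdf

giving chain groups C_0 ≅ Z^6, C_1 ≅ Z^15, C_2 ≅ Z^10.

The boundary map ∂_1: C_1 → C_0 is given by ∂[p,q] = [q] − [p].
As a 6×15 matrix over Z this has rank 5, with invariant factors (1,1,1,1,1).

The boundary map ∂_2: C_2 → C_1 acts by ∂[p,q,r] = [q,r] − [p,r] + [p,q]. For instance
  ∂bcf = cf − bf + bc,
  ∂abc = bc − ac + ab.
This gives a 15×10 integer matrix of rank 10; reducing to Smith normal form yields diagonal entries (1,1,1,1,1,1,1,1,1,2).

Computing H_k = (kernel of ∂_k) / (image of ∂_{k+1}):

  H_0: rank C_0 − rank ∂_1 = 6 − 5 = 1, and the invariant factors of ∂_1 are all 1, so H_0 ≅ Z.
  H_1: rank ker ∂_1 − rank ∂_2 = (15 − 5) − 10 = 0, and ∂_2 has invariant factor 2 > 1, so H_1 ≅ Z_2.
  H_2: rank ker ∂_2 − rank ∂_3 = (10 − 10) − 0 = 0, and there is no ∂_3, so H_2 ≅ 0.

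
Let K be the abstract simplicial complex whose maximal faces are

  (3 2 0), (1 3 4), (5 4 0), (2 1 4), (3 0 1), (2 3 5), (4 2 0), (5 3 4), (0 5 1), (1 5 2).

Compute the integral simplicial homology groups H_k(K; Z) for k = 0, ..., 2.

We work with the vertex ordering 0 < 1 < 2 < 3 < 4 < 5. The simplices of K, each written with vertices in increasing order, are:

  0-simplices (6): [0], [1], [2], [3], [4], [5]
  1-simplices (15): [0,1], [0,2], [0,3], [0,4], [0,5], [1,2], [1,3], [1,4], [1,5], [2,3], [2,4], [2,5], [3,4], [3,5], [4,5]
  2-simplices (10): [0,1,3], [0,1,5], [0,2,3], [0,2,4], [0,4,5], [1,2,4], [1,2,5], [1,3,4], [2,3,5], [3,4,5]

Hence C_0 ≅ Z^6, C_1 ≅ Z^15, C_2 ≅ Z^10.

∂_1: C_1 → C_0 sends each edge [p,q] (with p < q) to q − p. For instance
  ∂[3,5] = [5] − [3].
As a 6×15 matrix over Z this has rank 5, with invariant factors (1,1,1,1,1).

∂_2: C_2 → C_1 maps a triangle to the signed sum of its edges. For instance
  ∂[0,1,3] = [1,3] − [0,3] + [0,1],
  ∂[1,2,5] = [2,5] − [1,5] + [1,2].
The resulting 15×10 matrix has rank 10, and its Smith normal form has invariant factors (1,1,1,1,1,1,1,1,1,2).

Now H_k = ker ∂_k / im ∂_{k+1}, so:

  H_0: rank C_0 − rank ∂_1 = 6 − 5 = 1, and the invariant factors of ∂_1 are all 1, so H_0 ≅ Z.
  H_1: rank ker ∂_1 − rank ∂_2 = (15 − 5) − 10 = 0, and ∂_2 has invariant factor 2 > 1, so H_1 ≅ Z_2.
  H_2: rank ker ∂_2 − rank ∂_3 = (10 − 10) − 0 = 0, and there is no ∂_3, so H_2 ≅ 0.

H_0 = Z,  H_1 = Z_2,  H_2 = 0.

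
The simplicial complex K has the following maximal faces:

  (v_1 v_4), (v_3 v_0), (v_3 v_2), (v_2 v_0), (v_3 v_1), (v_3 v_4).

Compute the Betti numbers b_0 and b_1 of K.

Order the vertices as v_0 < v_1 < v_2 < v_3 < v_4. Listing each simplex with vertices in this order, K has dimension 1 with simplices:

  0-simplices (5): [v_0], [v_1], [v_2], [v_3], [v_4]
  1-simplices (6): [v_0,v_2], [v_0,v_3], [v_1,v_3], [v_1,v_4], [v_2,v_3], [v_3,v_4]

so the chain groups are C_0 ≅ Z^5, C_1 ≅ Z^6.

Boundary ∂_1: C_1 → C_0 is given by ∂[p,q] = [q] − [p]. For instance
  ∂[v_1,v_3] = [v_3] − [v_1].
The 5×6 boundary matrix has rank 4 and Smith normal form diag(1,1,1,1).

Reading off H_k = ker ∂_k / im ∂_{k+1}:

  H_0: rank C_0 − rank ∂_1 = 5 − 4 = 1, and the invariant factors of ∂_1 are all 1, so H_0 ≅ Z.
  H_1: rank ker ∂_1 − rank ∂_2 = (6 − 4) − 0 = 2, and there is no ∂_2, so H_1 ≅ Z^2.

(K is a triangulation of a wedge of 2 circles.)

Hence the Betti numbers are b_0 = 1, b_1 = 2.

b_0 = 1, b_1 = 2.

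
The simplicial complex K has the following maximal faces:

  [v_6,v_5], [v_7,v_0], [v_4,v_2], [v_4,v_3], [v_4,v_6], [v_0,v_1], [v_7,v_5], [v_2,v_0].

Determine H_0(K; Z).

Take the total order v_0 < v_1 < v_2 < v_3 < v_4 < v_5 < v_6 < v_7 on the vertex set. Then K (dimension 1) consists of the simplices:

  0-simplices (8): [v_0], [v_1], [v_2], [v_3], [v_4], [v_5], [v_6], [v_7]
  1-simplices (8): [v_0,v_1], [v_0,v_2], [v_0,v_7], [v_2,v_4], [v_3,v_4], [v_4,v_6], [v_5,v_6], [v_5,v_7]

so the chain groups are C_0 ≅ Z^8, C_1 ≅ Z^8.

∂_1: C_1 → C_0 is given by ∂[p,q] = [q] − [p].
The resulting 8×8 matrix has rank 7, and its Smith normal form has invariant factors (1,1,1,1,1,1,1).

Now H_k = ker ∂_k / im ∂_{k+1}, so:

  H_0: rank C_0 − rank ∂_1 = 8 − 7 = 1, and the invariant factors of ∂_1 are all 1, so H_0 = Z.

H_0 = Z.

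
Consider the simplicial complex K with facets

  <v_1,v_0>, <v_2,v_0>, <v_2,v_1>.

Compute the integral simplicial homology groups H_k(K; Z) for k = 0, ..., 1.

Order the vertices as v_0 < v_1 < v_2. Listing each simplex with vertices in this order, K has dimension 1 with simplices:

  0-simplices (3): [v_0], [v_1], [v_2]
  1-simplices (3): [v_0,v_1], [v_0,v_2], [v_1,v_2]

so the chain groups are C_0 ≅ Z^3, C_1 ≅ Z^3.

Boundary ∂_1: C_1 → C_0 sends each edge [p,q] (with p < q) to q − p. For instance
  ∂[v_1,v_2] = [v_2] − [v_1].
As a 3×3 matrix over Z this has rank 2, with invariant factors (1,1).

Now H_k = ker ∂_k / im ∂_{k+1}, so:

  H_0: rank C_0 − rank ∂_1 = 3 − 2 = 1, and the invariant factors of ∂_1 are all 1, so H_0 = Z.
  H_1: rank ker ∂_1 − rank ∂_2 = (3 − 2) − 0 = 1, and there is no ∂_2, so H_1 = Z.

H_0 ≅ Z,  H_1 ≅ Z.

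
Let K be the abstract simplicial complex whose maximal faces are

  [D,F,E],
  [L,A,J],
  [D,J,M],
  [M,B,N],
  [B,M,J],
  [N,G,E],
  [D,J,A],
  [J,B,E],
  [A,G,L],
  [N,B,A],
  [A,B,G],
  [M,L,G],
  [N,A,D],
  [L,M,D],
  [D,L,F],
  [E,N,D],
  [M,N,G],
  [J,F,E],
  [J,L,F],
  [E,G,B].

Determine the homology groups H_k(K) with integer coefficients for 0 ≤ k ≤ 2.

H_0 = Z,  H_1 = Z ⊕ Z/2,  H_2 = 0.

Fix the vertex order A < B < D < E < F < G < J < L < M < N and write every simplex with vertices in increasing order. Then dim K = 2 and the simplices of K are:

  0-simplices (10): A, B, D, E, F, G, J, L, M, N
  1-simplices (30): AB, AD, AG, AJ, AL, AN, BE, BG, BJ, BM, BN, DE, DF, DJ, DL, DM, DN, EF, EG, EJ, EN, FJ, FL, GL, GM, GN, JL, JM, LM, MN
  2-simplices (20): ABG, ABN, ADJ, ADN, AGL, AJL, BEG, BEJ, BJM, BMN, DEF, DEN, DFL, DJM, DLM, EFJ, EGN, FJL, GLM, GMN

so the chain groups are C_0 ≅ Z^10, C_1 ≅ Z^30, C_2 ≅ Z^20.

The boundary map ∂_1: C_1 → C_0 sends each edge [p,q] (with p < q) to q − p. For instance
  ∂DF = F − D.
The 10×30 boundary matrix has rank 9 and Smith normal form diag(1,1,1,1,1,1,1,1,1).

∂_2: C_2 → C_1 maps a triangle to the signed sum of its edges. For instance
  ∂AGL = GL − AL + AG,
  ∂BJM = JM − BM + BJ.
This gives a 30×20 integer matrix of rank 20; reducing to Smith normal form yields diagonal entries (1,1,1,1,1,1,1,1,1,1,1,1,1,1,1,1,1,1,1,2).

From H_k ≅ ker(∂_k) / im(∂_{k+1}) we obtain:

  H_0: rank C_0 − rank ∂_1 = 10 − 9 = 1, and the invariant factors of ∂_1 are all 1, so H_0 = Z.
  H_1: rank ker ∂_1 − rank ∂_2 = (30 − 9) − 20 = 1, and ∂_2 has invariant factor 2 > 1, so H_1 = Z ⊕ Z/2.
  H_2: rank ker ∂_2 − rank ∂_3 = (20 − 20) − 0 = 0, and there is no ∂_3, so H_2 = 0.

As a check, the Euler characteristic is 10 − 30 + 20 = 0, which agrees with 1 − 1 + 0 = 0.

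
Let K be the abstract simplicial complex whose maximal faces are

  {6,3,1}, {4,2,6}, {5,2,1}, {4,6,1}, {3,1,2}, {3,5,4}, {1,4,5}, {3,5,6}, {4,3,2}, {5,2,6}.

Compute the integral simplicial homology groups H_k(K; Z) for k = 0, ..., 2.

We work with the vertex ordering 1 < 2 < 3 < 4 < 5 < 6. The simplices of K, each written with vertices in increasing order, are:

  0-simplices (6): [1], [2], [3], [4], [5], [6]
  1-simplices (15): [1,2], [1,3], [1,4], [1,5], [1,6], [2,3], [2,4], [2,5], [2,6], [3,4], [3,5], [3,6], [4,5], [4,6], [5,6]
  2-simplices (10): [1,2,3], [1,2,5], [1,3,6], [1,4,5], [1,4,6], [2,3,4], [2,4,6], [2,5,6], [3,4,5], [3,5,6]

so the chain groups are C_0 ≅ Z^6, C_1 ≅ Z^15, C_2 ≅ Z^10.

The boundary map ∂_1: C_1 → C_0 sends each edge [p,q] (with p < q) to q − p.
The resulting 6×15 matrix has rank 5, and its Smith normal form has invariant factors (1,1,1,1,1).

∂_2: C_2 → C_1 maps a triangle to the signed sum of its edges. For instance
  ∂[1,2,3] = [2,3] − [1,3] + [1,2],
  ∂[2,5,6] = [5,6] − [2,6] + [2,5].
This gives a 15×10 integer matrix of rank 10; reducing to Smith normal form yields diagonal entries (1,1,1,1,1,1,1,1,1,2).

Reading off H_k = ker ∂_k / im ∂_{k+1}:

  H_0: rank C_0 − rank ∂_1 = 6 − 5 = 1, and the invariant factors of ∂_1 are all 1, so H_0 ≅ Z.
  H_1: rank ker ∂_1 − rank ∂_2 = (15 − 5) − 10 = 0, and ∂_2 has invariant factor 2 > 1, so H_1 ≅ Z/2.
  H_2: rank ker ∂_2 − rank ∂_3 = (10 − 10) − 0 = 0, and there is no ∂_3, so H_2 ≅ 0.

As a check, the Euler characteristic is 6 − 15 + 10 = 1, which agrees with 1 − 0 + 0 = 1.

H_0 = Z,  H_1 = Z/2,  H_2 = 0.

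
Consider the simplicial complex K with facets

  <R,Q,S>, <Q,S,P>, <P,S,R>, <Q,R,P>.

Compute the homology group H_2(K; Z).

H_2 ≅ Z.

Fix the vertex order P < Q < R < S and write every simplex with vertices in increasing order. Then dim K = 2 and the simplices of K are:

  0-simplices (4): P, Q, R, S
  1-simplices (6): PQ, PR, PS, QR, QS, RS
  2-simplices (4): PQR, PQS, PRS, QRS

Hence C_0 ≅ Z^4, C_1 ≅ Z^6, C_2 ≅ Z^4.

The boundary map ∂_1: C_1 → C_0 maps an edge to its endpoints' difference, ∂[p,q] = q − p. For instance
  ∂PS = S − P.
The 4×6 boundary matrix has rank 3 and Smith normal form diag(1,1,1).

Boundary ∂_2: C_2 → C_1 maps a triangle to the signed sum of its edges. For instance
  ∂QRS = RS − QS + QR,
  ∂PRS = RS − PS + PR.
The 6×4 boundary matrix has rank 3 and Smith normal form diag(1,1,1).

Reading off H_k = ker ∂_k / im ∂_{k+1}:

  H_2: rank ker ∂_2 − rank ∂_3 = (4 − 3) − 0 = 1, and there is no ∂_3, so H_2 ≅ Z.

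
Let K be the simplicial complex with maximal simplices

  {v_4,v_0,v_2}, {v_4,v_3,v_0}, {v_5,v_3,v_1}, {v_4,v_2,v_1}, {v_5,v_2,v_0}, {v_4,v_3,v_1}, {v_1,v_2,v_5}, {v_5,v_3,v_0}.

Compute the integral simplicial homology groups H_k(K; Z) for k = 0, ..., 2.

H_0 ≅ Z,  H_1 = 0,  H_2 ≅ Z.

We work with the vertex ordering v_0 < v_1 < v_2 < v_3 < v_4 < v_5. The simplices of K, each written with vertices in increasing order, are:

  0-simplices (6): [v_0], [v_1], [v_2], [v_3], [v_4], [v_5]
  1-simplices (12): [v_0,v_2], [v_0,v_3], [v_0,v_4], [v_0,v_5], [v_1,v_2], [v_1,v_3], [v_1,v_4], [v_1,v_5], [v_2,v_4], [v_2,v_5], [v_3,v_4], [v_3,v_5]
  2-simplices (8): [v_0,v_2,v_4], [v_0,v_2,v_5], [v_0,v_3,v_4], [v_0,v_3,v_5], [v_1,v_2,v_4], [v_1,v_2,v_5], [v_1,v_3,v_4], [v_1,v_3,v_5]

Hence C_0 ≅ Z^6, C_1 ≅ Z^12, C_2 ≅ Z^8.

The boundary map ∂_1: C_1 → C_0 sends each edge [p,q] (with p < q) to q − p.
The 6×12 boundary matrix has rank 5 and Smith normal form diag(1,1,1,1,1).

∂_2: C_2 → C_1 acts by ∂[p,q,r] = [q,r] − [p,r] + [p,q]. For instance
  ∂[v_0,v_2,v_5] = [v_2,v_5] − [v_0,v_5] + [v_0,v_2],
  ∂[v_0,v_2,v_4] = [v_2,v_4] − [v_0,v_4] + [v_0,v_2].
As a 12×8 matrix over Z this has rank 7, with invariant factors (1,1,1,1,1,1,1).

Computing H_k = (kernel of ∂_k) / (image of ∂_{k+1}):

  H_0: rank C_0 − rank ∂_1 = 6 − 5 = 1, and the invariant factors of ∂_1 are all 1, so H_0 ≅ Z.
  H_1: rank ker ∂_1 − rank ∂_2 = (12 − 5) − 7 = 0, and the invariant factors of ∂_2 are all 1, so H_1 ≅ 0.
  H_2: rank ker ∂_2 − rank ∂_3 = (8 − 7) − 0 = 1, and there is no ∂_3, so H_2 ≅ Z.

As a check, the Euler characteristic is 6 − 12 + 8 = 2, which agrees with 1 − 0 + 1 = 2.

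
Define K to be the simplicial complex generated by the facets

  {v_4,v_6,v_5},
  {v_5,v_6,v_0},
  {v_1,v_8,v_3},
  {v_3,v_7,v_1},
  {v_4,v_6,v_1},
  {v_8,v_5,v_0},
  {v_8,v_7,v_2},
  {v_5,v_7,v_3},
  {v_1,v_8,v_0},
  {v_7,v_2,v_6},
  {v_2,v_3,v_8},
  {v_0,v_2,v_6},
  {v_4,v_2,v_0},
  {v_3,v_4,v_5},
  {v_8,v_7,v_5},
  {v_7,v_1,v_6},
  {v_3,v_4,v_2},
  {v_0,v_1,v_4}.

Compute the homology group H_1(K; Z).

H_1 = Z ⊕ Z/2Z.

Take the total order v_0 < v_1 < v_2 < v_3 < v_4 < v_5 < v_6 < v_7 < v_8 on the vertex set. Then K (dimension 2) consists of the simplices:

  0-simplices (9): [v_0], [v_1], [v_2], [v_3], [v_4], [v_5], [v_6], [v_7], [v_8]
  1-simplices (27): (27 of them)
  2-simplices (18): (18 of them)

so the chain groups are C_0 ≅ Z^9, C_1 ≅ Z^27, C_2 ≅ Z^18.

Boundary ∂_1: C_1 → C_0 maps an edge to its endpoints' difference, ∂[p,q] = q − p. For instance
  ∂[v_4,v_6] = [v_6] − [v_4].
As a 9×27 matrix over Z this has rank 8, with invariant factors (1,1,1,1,1,1,1,1).

Boundary ∂_2: C_2 → C_1 acts by ∂[p,q,r] = [q,r] − [p,r] + [p,q]. For instance
  ∂[v_0,v_2,v_4] = [v_2,v_4] − [v_0,v_4] + [v_0,v_2],
  ∂[v_4,v_5,v_6] = [v_5,v_6] − [v_4,v_6] + [v_4,v_5].
The 27×18 boundary matrix has rank 18 and Smith normal form diag(1,1,1,1,1,1,1,1,1,1,1,1,1,1,1,1,1,2).

Reading off H_k = ker ∂_k / im ∂_{k+1}:

  H_1: rank ker ∂_1 − rank ∂_2 = (27 − 8) − 18 = 1, and ∂_2 has invariant factor 2 > 1, so H_1 ≅ Z ⊕ Z/2Z.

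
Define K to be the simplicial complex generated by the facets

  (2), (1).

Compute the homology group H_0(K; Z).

We work with the vertex ordering 1 < 2. The simplices of K, each written with vertices in increasing order, are:

  0-simplices (2): [1], [2]

so the chain groups are C_0 ≅ Z^2.

Reading off H_k = ker ∂_k / im ∂_{k+1}:

  H_0: rank C_0 − rank ∂_1 = 2 − 0 = 2, and there is no ∂_1, so H_0 = Z^2.

H_0 ≅ Z^2.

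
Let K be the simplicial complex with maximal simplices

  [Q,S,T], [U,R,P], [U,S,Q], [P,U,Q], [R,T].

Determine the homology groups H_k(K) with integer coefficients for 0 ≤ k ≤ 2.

Take the total order P < Q < R < S < T < U on the vertex set. Then K (dimension 2) consists of the simplices:

  0-simplices (6): P, Q, R, S, T, U
  1-simplices (10): PQ, PR, PU, QS, QT, QU, RT, RU, ST, SU
  2-simplices (4): PQU, PRU, QST, QSU

giving chain groups C_0 ≅ Z^6, C_1 ≅ Z^10, C_2 ≅ Z^4.

∂_1: C_1 → C_0 maps an edge to its endpoints' difference, ∂[p,q] = q − p. For instance
  ∂ST = T − S.
As a 6×10 matrix over Z this has rank 5, with invariant factors (1,1,1,1,1).

Boundary ∂_2: C_2 → C_1 sends each 2-simplex [p,q,r] to [q,r] − [p,r] + [p,q]. For instance
  ∂PQU = QU − PU + PQ,
  ∂PRU = RU − PU + PR.
This gives a 10×4 integer matrix of rank 4; reducing to Smith normal form yields diagonal entries (1,1,1,1).

Computing H_k = (kernel of ∂_k) / (image of ∂_{k+1}):

  H_0: rank C_0 − rank ∂_1 = 6 − 5 = 1, and the invariant factors of ∂_1 are all 1, so H_0 ≅ Z.
  H_1: rank ker ∂_1 − rank ∂_2 = (10 − 5) − 4 = 1, and the invariant factors of ∂_2 are all 1, so H_1 ≅ Z.
  H_2: rank ker ∂_2 − rank ∂_3 = (4 − 4) − 0 = 0, and there is no ∂_3, so H_2 ≅ 0.

As a check, the Euler characteristic is 6 − 10 + 4 = 0, which agrees with 1 − 1 + 0 = 0.

H_0 = Z,  H_1 = Z,  H_2 = 0.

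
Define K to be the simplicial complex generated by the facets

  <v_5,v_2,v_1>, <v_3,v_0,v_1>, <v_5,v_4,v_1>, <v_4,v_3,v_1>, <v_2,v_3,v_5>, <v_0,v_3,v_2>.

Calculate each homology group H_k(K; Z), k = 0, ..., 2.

K has 6 vertices, 12 edges, 6 triangles.
rank ∂_0 = 0, rank ∂_1 = 5 ⇒ b_0 = 6 − 0 − 5 = 1; all invariant factors of ∂_1 are 1 so no torsion. So H_0 ≅ Z.
rank ∂_1 = 5, rank ∂_2 = 6 ⇒ b_1 = 12 − 5 − 6 = 1; all invariant factors of ∂_2 are 1 so no torsion. So H_1 ≅ Z.
rank ∂_2 = 6, rank ∂_3 = 0 ⇒ b_2 = 6 − 6 − 0 = 0. So H_2 ≅ 0.

H_0 ≅ Z,  H_1 ≅ Z,  H_2 = 0.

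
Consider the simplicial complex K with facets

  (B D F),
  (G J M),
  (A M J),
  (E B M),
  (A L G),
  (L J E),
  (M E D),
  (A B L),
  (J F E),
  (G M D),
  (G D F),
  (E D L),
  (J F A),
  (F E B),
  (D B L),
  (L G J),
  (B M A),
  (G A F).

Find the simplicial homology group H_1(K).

H_1 ≅ Z ⊕ Z/2.

We work with the vertex ordering A < B < D < E < F < G < J < L < M. The simplices of K, each written with vertices in increasing order, are:

  0-simplices (9): A, B, D, E, F, G, J, L, M
  1-simplices (27): AB, AF, AG, AJ, AL, AM, BD, BE, BF, BL, BM, DE, DF, DG, DL, DM, EF, EJ, EL, EM, FG, FJ, GJ, GL, GM, JL, JM
  2-simplices (18): ABL, ABM, AFG, AFJ, AGL, AJM, BDF, BDL, BEF, BEM, DEL, DEM, DFG, DGM, EFJ, EJL, GJL, GJM

giving chain groups C_0 ≅ Z^9, C_1 ≅ Z^27, C_2 ≅ Z^18.

∂_1: C_1 → C_0 is given by ∂[p,q] = [q] − [p].
As a 9×27 matrix over Z this has rank 8, with invariant factors (1,1,1,1,1,1,1,1).

The boundary map ∂_2: C_2 → C_1 maps a triangle to the signed sum of its edges. For instance
  ∂DGM = GM − DM + DG,
  ∂GJM = JM − GM + GJ.
This gives a 27×18 integer matrix of rank 18; reducing to Smith normal form yields diagonal entries (1,1,1,1,1,1,1,1,1,1,1,1,1,1,1,1,1,2).

Reading off H_k = ker ∂_k / im ∂_{k+1}:

  H_1: rank ker ∂_1 − rank ∂_2 = (27 − 8) − 18 = 1, and ∂_2 has invariant factor 2 > 1, so H_1 = Z ⊕ Z/2.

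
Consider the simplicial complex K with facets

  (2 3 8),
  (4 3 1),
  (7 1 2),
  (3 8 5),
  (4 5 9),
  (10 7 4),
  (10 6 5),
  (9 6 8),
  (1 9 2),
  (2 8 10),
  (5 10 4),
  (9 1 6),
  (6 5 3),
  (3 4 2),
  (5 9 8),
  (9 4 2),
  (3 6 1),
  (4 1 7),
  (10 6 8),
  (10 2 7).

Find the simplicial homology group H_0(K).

Take the total order 1 < 2 < 3 < 4 < 5 < 6 < 7 < 8 < 9 < 10 on the vertex set. Then K (dimension 2) consists of the simplices:

  0-simplices (10): [1], [2], [3], [4], [5], [6], [7], [8], [9], [10]
  1-simplices (30): (30 of them)
  2-simplices (20): (20 of them)

Hence C_0 ≅ Z^10, C_1 ≅ Z^30, C_2 ≅ Z^20.

Boundary ∂_1: C_1 → C_0 is given by ∂[p,q] = [q] − [p]. For instance
  ∂[4,9] = [9] − [4].
This gives a 10×30 integer matrix of rank 9; reducing to Smith normal form yields diagonal entries (1,1,1,1,1,1,1,1,1).

∂_2: C_2 → C_1 acts by ∂[p,q,r] = [q,r] − [p,r] + [p,q]. For instance
  ∂[1,2,9] = [2,9] − [1,9] + [1,2],
  ∂[1,3,4] = [3,4] − [1,4] + [1,3].
This gives a 30×20 integer matrix of rank 20; reducing to Smith normal form yields diagonal entries (1,1,1,1,1,1,1,1,1,1,1,1,1,1,1,1,1,1,1,2).

Now H_k = ker ∂_k / im ∂_{k+1}, so:

  H_0: rank C_0 − rank ∂_1 = 10 − 9 = 1, and the invariant factors of ∂_1 are all 1, so H_0 ≅ Z.

H_0 ≅ Z.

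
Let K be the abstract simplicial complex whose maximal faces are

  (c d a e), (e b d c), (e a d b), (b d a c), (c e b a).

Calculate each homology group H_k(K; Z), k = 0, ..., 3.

H_0 = Z,  H_1 = 0,  H_2 = 0,  H_3 = Z.

Fix the vertex order a < b < c < d < e and write every simplex with vertices in increasing order. Then dim K = 3 and the simplices of K are:

  0-simplices (5): a, b, c, d, e
  1-simplices (10): ab, ac, ad, ae, bc, bd, be, cd, ce, de
  2-simplices (10): abc, abd, abe, acd, ace, ade, bcd, bce, bde, cde
  3-simplices (5): abcd, abce, abde, acde, bcde

Hence C_0 ≅ Z^5, C_1 ≅ Z^10, C_2 ≅ Z^10, C_3 ≅ Z^5.

The boundary map ∂_1: C_1 → C_0 maps an edge to its endpoints' difference, ∂[p,q] = q − p. For instance
  ∂be = e − b.
This gives a 5×10 integer matrix of rank 4; reducing to Smith normal form yields diagonal entries (1,1,1,1).

∂_2: C_2 → C_1 acts by ∂[p,q,r] = [q,r] − [p,r] + [p,q]. For instance
  ∂abd = bd − ad + ab,
  ∂acd = cd − ad + ac.
The 10×10 boundary matrix has rank 6 and Smith normal form diag(1,1,1,1,1,1).

Boundary ∂_3: C_3 → C_2 sends each 3-simplex σ to the alternating sum Σ_i (−1)^i (σ with its i-th vertex removed). For instance
  ∂abcd = bcd − acd + abd − abc,
  ∂abde = bde − ade + abe − abd.
As a 10×5 matrix over Z this has rank 4, with invariant factors (1,1,1,1).

Reading off H_k = ker ∂_k / im ∂_{k+1}:

  H_0: rank C_0 − rank ∂_1 = 5 − 4 = 1, and the invariant factors of ∂_1 are all 1, so H_0 = Z.
  H_1: rank ker ∂_1 − rank ∂_2 = (10 − 4) − 6 = 0, and the invariant factors of ∂_2 are all 1, so H_1 = 0.
  H_2: rank ker ∂_2 − rank ∂_3 = (10 − 6) − 4 = 0, and the invariant factors of ∂_3 are all 1, so H_2 = 0.
  H_3: rank ker ∂_3 − rank ∂_4 = (5 − 4) − 0 = 1, and there is no ∂_4, so H_3 = Z.

(K is a triangulation of the 3-sphere S^3.)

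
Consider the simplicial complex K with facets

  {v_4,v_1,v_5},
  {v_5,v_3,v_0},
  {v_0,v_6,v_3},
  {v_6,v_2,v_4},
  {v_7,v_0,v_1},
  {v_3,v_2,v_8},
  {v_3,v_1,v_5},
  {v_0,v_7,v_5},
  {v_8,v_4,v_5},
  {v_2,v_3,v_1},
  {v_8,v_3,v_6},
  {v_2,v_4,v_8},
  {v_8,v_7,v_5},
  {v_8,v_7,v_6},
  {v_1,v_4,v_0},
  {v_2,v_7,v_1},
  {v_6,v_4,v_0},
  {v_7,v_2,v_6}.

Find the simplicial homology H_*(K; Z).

H_0 ≅ Z,  H_1 ≅ Z ⊕ Z/2Z,  H_2 = 0.

Fix the vertex order v_0 < v_1 < v_2 < v_3 < v_4 < v_5 < v_6 < v_7 < v_8 and write every simplex with vertices in increasing order. Then dim K = 2 and the simplices of K are:

  0-simplices (9): [v_0], [v_1], [v_2], [v_3], [v_4], [v_5], [v_6], [v_7], [v_8]
  1-simplices (27): (27 of them)
  2-simplices (18): (18 of them)

so the chain groups are C_0 ≅ Z^9, C_1 ≅ Z^27, C_2 ≅ Z^18.

The boundary map ∂_1: C_1 → C_0 is given by ∂[p,q] = [q] − [p]. For instance
  ∂[v_2,v_3] = [v_3] − [v_2].
This gives a 9×27 integer matrix of rank 8; reducing to Smith normal form yields diagonal entries (1,1,1,1,1,1,1,1).

Boundary ∂_2: C_2 → C_1 acts by ∂[p,q,r] = [q,r] − [p,r] + [p,q]. For instance
  ∂[v_0,v_5,v_7] = [v_5,v_7] − [v_0,v_7] + [v_0,v_5],
  ∂[v_1,v_2,v_3] = [v_2,v_3] − [v_1,v_3] + [v_1,v_2].
As a 27×18 matrix over Z this has rank 18, with invariant factors (1,1,1,1,1,1,1,1,1,1,1,1,1,1,1,1,1,2).

Computing H_k = (kernel of ∂_k) / (image of ∂_{k+1}):

  H_0: rank C_0 − rank ∂_1 = 9 − 8 = 1, and the invariant factors of ∂_1 are all 1, so H_0 = Z.
  H_1: rank ker ∂_1 − rank ∂_2 = (27 − 8) − 18 = 1, and ∂_2 has invariant factor 2 > 1, so H_1 = Z ⊕ Z/2Z.
  H_2: rank ker ∂_2 − rank ∂_3 = (18 − 18) − 0 = 0, and there is no ∂_3, so H_2 = 0.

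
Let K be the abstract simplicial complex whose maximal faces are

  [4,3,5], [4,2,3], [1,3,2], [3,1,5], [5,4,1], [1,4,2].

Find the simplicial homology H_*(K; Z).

H_0 ≅ Z,  H_1 = 0,  H_2 ≅ Z.

Order the vertices as 1 < 2 < 3 < 4 < 5. Listing each simplex with vertices in this order, K has dimension 2 with simplices:

  0-simplices (5): [1], [2], [3], [4], [5]
  1-simplices (9): [1,2], [1,3], [1,4], [1,5], [2,3], [2,4], [3,4], [3,5], [4,5]
  2-simplices (6): [1,2,3], [1,2,4], [1,3,5], [1,4,5], [2,3,4], [3,4,5]

Hence C_0 ≅ Z^5, C_1 ≅ Z^9, C_2 ≅ Z^6.

Boundary ∂_1: C_1 → C_0 is given by ∂[p,q] = [q] − [p]. For instance
  ∂[1,3] = [3] − [1].
As a 5×9 matrix over Z this has rank 4, with invariant factors (1,1,1,1).

Boundary ∂_2: C_2 → C_1 sends each 2-simplex [p,q,r] to [q,r] − [p,r] + [p,q]. For instance
  ∂[1,4,5] = [4,5] − [1,5] + [1,4],
  ∂[2,3,4] = [3,4] − [2,4] + [2,3].
As a 9×6 matrix over Z this has rank 5, with invariant factors (1,1,1,1,1).

Now H_k = ker ∂_k / im ∂_{k+1}, so:

  H_0: rank C_0 − rank ∂_1 = 5 − 4 = 1, and the invariant factors of ∂_1 are all 1, so H_0 ≅ Z.
  H_1: rank ker ∂_1 − rank ∂_2 = (9 − 4) − 5 = 0, and the invariant factors of ∂_2 are all 1, so H_1 ≅ 0.
  H_2: rank ker ∂_2 − rank ∂_3 = (6 − 5) − 0 = 1, and there is no ∂_3, so H_2 ≅ Z.

As a check, the Euler characteristic is 5 − 9 + 6 = 2, which agrees with 1 − 0 + 1 = 2.
(K is a triangulation of the 2-sphere S^2.)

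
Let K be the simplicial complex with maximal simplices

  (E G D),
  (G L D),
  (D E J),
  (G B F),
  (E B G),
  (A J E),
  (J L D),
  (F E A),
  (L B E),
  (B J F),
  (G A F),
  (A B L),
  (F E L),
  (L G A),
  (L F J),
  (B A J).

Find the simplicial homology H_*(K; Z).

K has 8 vertices, 24 edges, 16 triangles.
rank ∂_0 = 0, rank ∂_1 = 7 ⇒ b_0 = 8 − 0 − 7 = 1; all invariant factors of ∂_1 are 1 so no torsion. So H_0 ≅ Z.
rank ∂_1 = 7, rank ∂_2 = 15 ⇒ b_1 = 24 − 7 − 15 = 2; all invariant factors of ∂_2 are 1 so no torsion. So H_1 ≅ Z^2.
rank ∂_2 = 15, rank ∂_3 = 0 ⇒ b_2 = 16 − 15 − 0 = 1. So H_2 ≅ Z.

H_0 ≅ Z,  H_1 ≅ Z^2,  H_2 ≅ Z.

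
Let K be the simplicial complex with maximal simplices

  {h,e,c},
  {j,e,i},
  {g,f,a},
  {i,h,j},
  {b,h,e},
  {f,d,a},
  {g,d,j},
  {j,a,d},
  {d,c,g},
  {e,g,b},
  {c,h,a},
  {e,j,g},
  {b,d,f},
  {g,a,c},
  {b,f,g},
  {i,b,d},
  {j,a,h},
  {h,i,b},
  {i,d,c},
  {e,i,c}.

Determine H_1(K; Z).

Order the vertices as a < b < c < d < e < f < g < h < i < j. Listing each simplex with vertices in this order, K has dimension 2 with simplices:

  0-simplices (10): a, b, c, d, e, f, g, h, i, j
  1-simplices (30): ac, ad, af, ag, ah, aj, bd, be, bf, bg, bh, bi, cd, ce, cg, ch, ci, df, dg, di, dj, eg, eh, ei, ej, fg, gj, hi, hj, ij
  2-simplices (20): acg, ach, adf, adj, afg, ahj, bdf, bdi, beg, beh, bfg, bhi, cdg, cdi, ceh, cei, dgj, egj, eij, hij

so the chain groups are C_0 ≅ Z^10, C_1 ≅ Z^30, C_2 ≅ Z^20.

∂_1: C_1 → C_0 is given by ∂[p,q] = [q] − [p].
As a 10×30 matrix over Z this has rank 9, with invariant factors (1,1,1,1,1,1,1,1,1).

∂_2: C_2 → C_1 maps a triangle to the signed sum of its edges. For instance
  ∂bhi = hi − bi + bh,
  ∂cdg = dg − cg + cd.
The 30×20 boundary matrix has rank 20 and Smith normal form diag(1,1,1,1,1,1,1,1,1,1,1,1,1,1,1,1,1,1,1,2).

Reading off H_k = ker ∂_k / im ∂_{k+1}:

  H_1: rank ker ∂_1 − rank ∂_2 = (30 − 9) − 20 = 1, and ∂_2 has invariant factor 2 > 1, so H_1 = Z ⊕ Z/2Z.

H_1 = Z ⊕ Z/2Z.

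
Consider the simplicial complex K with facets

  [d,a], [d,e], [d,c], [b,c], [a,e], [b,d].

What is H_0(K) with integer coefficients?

H_0 = Z.

Take the total order a < b < c < d < e on the vertex set. Then K (dimension 1) consists of the simplices:

  0-simplices (5): a, b, c, d, e
  1-simplices (6): ad, ae, bc, bd, cd, de

Hence C_0 ≅ Z^5, C_1 ≅ Z^6.

∂_1: C_1 → C_0 sends each edge [p,q] (with p < q) to q − p.
The 5×6 boundary matrix has rank 4 and Smith normal form diag(1,1,1,1).

Reading off H_k = ker ∂_k / im ∂_{k+1}:

  H_0: rank C_0 − rank ∂_1 = 5 − 4 = 1, and the invariant factors of ∂_1 are all 1, so H_0 ≅ Z.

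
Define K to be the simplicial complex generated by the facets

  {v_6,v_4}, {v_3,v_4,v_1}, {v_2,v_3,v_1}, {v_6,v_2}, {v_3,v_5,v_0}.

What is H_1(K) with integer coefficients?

H_1 ≅ Z.

Order the vertices as v_0 < v_1 < v_2 < v_3 < v_4 < v_5 < v_6. Listing each simplex with vertices in this order, K has dimension 2 with simplices:

  0-simplices (7): [v_0], [v_1], [v_2], [v_3], [v_4], [v_5], [v_6]
  1-simplices (10): [v_0,v_3], [v_0,v_5], [v_1,v_2], [v_1,v_3], [v_1,v_4], [v_2,v_3], [v_2,v_6], [v_3,v_4], [v_3,v_5], [v_4,v_6]
  2-simplices (3): [v_0,v_3,v_5], [v_1,v_2,v_3], [v_1,v_3,v_4]

so the chain groups are C_0 ≅ Z^7, C_1 ≅ Z^10, C_2 ≅ Z^3.

Boundary ∂_1: C_1 → C_0 sends each edge [p,q] (with p < q) to q − p. For instance
  ∂[v_3,v_5] = [v_5] − [v_3].
The resulting 7×10 matrix has rank 6, and its Smith normal form has invariant factors (1,1,1,1,1,1).

∂_2: C_2 → C_1 maps a triangle to the signed sum of its edges. For instance
  ∂[v_0,v_3,v_5] = [v_3,v_5] − [v_0,v_5] + [v_0,v_3],
  ∂[v_1,v_2,v_3] = [v_2,v_3] − [v_1,v_3] + [v_1,v_2].
The resulting 10×3 matrix has rank 3, and its Smith normal form has invariant factors (1,1,1).

Computing H_k = (kernel of ∂_k) / (image of ∂_{k+1}):

  H_1: rank ker ∂_1 − rank ∂_2 = (10 − 6) − 3 = 1, and the invariant factors of ∂_2 are all 1, so H_1 ≅ Z.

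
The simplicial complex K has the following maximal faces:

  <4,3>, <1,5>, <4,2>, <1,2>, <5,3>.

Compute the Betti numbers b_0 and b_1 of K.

K has 5 vertices, 5 edges.
rank ∂_0 = 0, rank ∂_1 = 4 ⇒ b_0 = 5 − 0 − 4 = 1; all invariant factors of ∂_1 are 1 so no torsion. So H_0 ≅ Z.
rank ∂_1 = 4, rank ∂_2 = 0 ⇒ b_1 = 5 − 4 − 0 = 1. So H_1 ≅ Z.

b_0 = 1, b_1 = 1.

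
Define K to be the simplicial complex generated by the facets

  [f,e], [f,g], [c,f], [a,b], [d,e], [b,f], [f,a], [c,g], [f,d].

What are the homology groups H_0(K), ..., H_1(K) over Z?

H_0 = Z,  H_1 = Z^3.

Order the vertices as a < b < c < d < e < f < g. Listing each simplex with vertices in this order, K has dimension 1 with simplices:

  0-simplices (7): a, b, c, d, e, f, g
  1-simplices (9): ab, af, bf, cf, cg, de, df, ef, fg

giving chain groups C_0 ≅ Z^7, C_1 ≅ Z^9.

∂_1: C_1 → C_0 is given by ∂[p,q] = [q] − [p].
This gives a 7×9 integer matrix of rank 6; reducing to Smith normal form yields diagonal entries (1,1,1,1,1,1).

Reading off H_k = ker ∂_k / im ∂_{k+1}:

  H_0: rank C_0 − rank ∂_1 = 7 − 6 = 1, and the invariant factors of ∂_1 are all 1, so H_0 = Z.
  H_1: rank ker ∂_1 − rank ∂_2 = (9 − 6) − 0 = 3, and there is no ∂_2, so H_1 = Z^3.

As a check, the Euler characteristic is 7 − 9 = -2, which agrees with 1 − 3 = -2.
(K is a triangulation of a wedge of 3 circles.)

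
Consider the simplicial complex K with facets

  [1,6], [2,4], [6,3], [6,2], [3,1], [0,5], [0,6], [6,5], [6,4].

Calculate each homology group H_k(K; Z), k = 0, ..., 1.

H_0 = Z,  H_1 = Z^3.

Order the vertices as 0 < 1 < 2 < 3 < 4 < 5 < 6. Listing each simplex with vertices in this order, K has dimension 1 with simplices:

  0-simplices (7): [0], [1], [2], [3], [4], [5], [6]
  1-simplices (9): [0,5], [0,6], [1,3], [1,6], [2,4], [2,6], [3,6], [4,6], [5,6]

so the chain groups are C_0 ≅ Z^7, C_1 ≅ Z^9.

∂_1: C_1 → C_0 maps an edge to its endpoints' difference, ∂[p,q] = q − p.
The resulting 7×9 matrix has rank 6, and its Smith normal form has invariant factors (1,1,1,1,1,1).

From H_k ≅ ker(∂_k) / im(∂_{k+1}) we obtain:

  H_0: rank C_0 − rank ∂_1 = 7 − 6 = 1, and the invariant factors of ∂_1 are all 1, so H_0 = Z.
  H_1: rank ker ∂_1 − rank ∂_2 = (9 − 6) − 0 = 3, and there is no ∂_2, so H_1 = Z^3.

(K is a triangulation of a wedge of 3 circles.)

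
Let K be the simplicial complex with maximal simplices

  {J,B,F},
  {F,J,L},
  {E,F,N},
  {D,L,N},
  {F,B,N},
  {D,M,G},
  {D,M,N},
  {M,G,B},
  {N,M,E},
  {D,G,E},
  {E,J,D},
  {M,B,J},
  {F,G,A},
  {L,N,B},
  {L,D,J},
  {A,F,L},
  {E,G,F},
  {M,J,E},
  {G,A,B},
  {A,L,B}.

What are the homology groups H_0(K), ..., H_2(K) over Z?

Take the total order A < B < D < E < F < G < J < L < M < N on the vertex set. Then K (dimension 2) consists of the simplices:

  0-simplices (10): A, B, D, E, F, G, J, L, M, N
  1-simplices (30): AB, AF, AG, AL, BF, BG, BJ, BL, BM, BN, DE, DG, DJ, DL, DM, DN, EF, EG, EJ, EM, EN, FG, FJ, FL, FN, GM, JL, JM, LN, MN
  2-simplices (20): ABG, ABL, AFG, AFL, BFJ, BFN, BGM, BJM, BLN, DEG, DEJ, DGM, DJL, DLN, DMN, EFG, EFN, EJM, EMN, FJL

Hence C_0 ≅ Z^10, C_1 ≅ Z^30, C_2 ≅ Z^20.

The boundary map ∂_1: C_1 → C_0 maps an edge to its endpoints' difference, ∂[p,q] = q − p. For instance
  ∂DN = N − D.
The resulting 10×30 matrix has rank 9, and its Smith normal form has invariant factors (1,1,1,1,1,1,1,1,1).

Boundary ∂_2: C_2 → C_1 sends each 2-simplex [p,q,r] to [q,r] − [p,r] + [p,q]. For instance
  ∂BFJ = FJ − BJ + BF,
  ∂DGM = GM − DM + DG.
The 30×20 boundary matrix has rank 20 and Smith normal form diag(1,1,1,1,1,1,1,1,1,1,1,1,1,1,1,1,1,1,1,2).

Computing H_k = (kernel of ∂_k) / (image of ∂_{k+1}):

  H_0: rank C_0 − rank ∂_1 = 10 − 9 = 1, and the invariant factors of ∂_1 are all 1, so H_0 ≅ Z.
  H_1: rank ker ∂_1 − rank ∂_2 = (30 − 9) − 20 = 1, and ∂_2 has invariant factor 2 > 1, so H_1 ≅ Z ⊕ Z/2.
  H_2: rank ker ∂_2 − rank ∂_3 = (20 − 20) − 0 = 0, and there is no ∂_3, so H_2 ≅ 0.

H_0 = Z,  H_1 = Z ⊕ Z/2,  H_2 = 0.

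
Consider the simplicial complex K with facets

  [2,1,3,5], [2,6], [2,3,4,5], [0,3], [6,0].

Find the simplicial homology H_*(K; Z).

H_0 = Z,  H_1 = Z,  H_2 = 0,  H_3 = 0.

Fix the vertex order 0 < 1 < 2 < 3 < 4 < 5 < 6 and write every simplex with vertices in increasing order. Then dim K = 3 and the simplices of K are:

  0-simplices (7): [0], [1], [2], [3], [4], [5], [6]
  1-simplices (12): [0,3], [0,6], [1,2], [1,3], [1,5], [2,3], [2,4], [2,5], [2,6], [3,4], [3,5], [4,5]
  2-simplices (7): [1,2,3], [1,2,5], [1,3,5], [2,3,4], [2,3,5], [2,4,5], [3,4,5]
  3-simplices (2): [1,2,3,5], [2,3,4,5]

giving chain groups C_0 ≅ Z^7, C_1 ≅ Z^12, C_2 ≅ Z^7, C_3 ≅ Z^2.

∂_1: C_1 → C_0 is given by ∂[p,q] = [q] − [p]. For instance
  ∂[0,6] = [6] − [0].
This gives a 7×12 integer matrix of rank 6; reducing to Smith normal form yields diagonal entries (1,1,1,1,1,1).

Boundary ∂_2: C_2 → C_1 maps a triangle to the signed sum of its edges. For instance
  ∂[1,2,3] = [2,3] − [1,3] + [1,2],
  ∂[2,3,4] = [3,4] − [2,4] + [2,3].
This gives a 12×7 integer matrix of rank 5; reducing to Smith normal form yields diagonal entries (1,1,1,1,1).

The boundary map ∂_3: C_3 → C_2 sends each 3-simplex σ to the alternating sum Σ_i (−1)^i (σ with its i-th vertex removed). For instance
  ∂[2,3,4,5] = [3,4,5] − [2,4,5] + [2,3,5] − [2,3,4],
  ∂[1,2,3,5] = [2,3,5] − [1,3,5] + [1,2,5] − [1,2,3].
The resulting 7×2 matrix has rank 2, and its Smith normal form has invariant factors (1,1).

Computing H_k = (kernel of ∂_k) / (image of ∂_{k+1}):

  H_0: rank C_0 − rank ∂_1 = 7 − 6 = 1, and the invariant factors of ∂_1 are all 1, so H_0 ≅ Z.
  H_1: rank ker ∂_1 − rank ∂_2 = (12 − 6) − 5 = 1, and the invariant factors of ∂_2 are all 1, so H_1 ≅ Z.
  H_2: rank ker ∂_2 − rank ∂_3 = (7 − 5) − 2 = 0, and the invariant factors of ∂_3 are all 1, so H_2 ≅ 0.
  H_3: rank ker ∂_3 − rank ∂_4 = (2 − 2) − 0 = 0, and there is no ∂_4, so H_3 ≅ 0.

As a check, the Euler characteristic is 7 − 12 + 7 − 2 = 0, which agrees with 1 − 1 + 0 − 0 = 0.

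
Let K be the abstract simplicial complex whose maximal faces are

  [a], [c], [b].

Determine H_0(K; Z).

We work with the vertex ordering a < b < c. The simplices of K, each written with vertices in increasing order, are:

  0-simplices (3): a, b, c

Hence C_0 ≅ Z^3.

Reading off H_k = ker ∂_k / im ∂_{k+1}:

  H_0: rank C_0 − rank ∂_1 = 3 − 0 = 3, and there is no ∂_1, so H_0 = Z^3.

(K is a triangulation of a set of 3 points.)

H_0 = Z^3.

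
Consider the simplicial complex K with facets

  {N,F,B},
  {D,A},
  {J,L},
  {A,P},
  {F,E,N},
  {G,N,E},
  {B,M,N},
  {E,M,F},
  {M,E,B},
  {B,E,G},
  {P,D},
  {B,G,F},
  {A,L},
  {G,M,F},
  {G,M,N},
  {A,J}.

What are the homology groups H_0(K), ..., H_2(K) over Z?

Fix the vertex order A < B < D < E < F < G < J < L < M < N < P and write every simplex with vertices in increasing order. Then dim K = 2 and the simplices of K are:

  0-simplices (11): A, B, D, E, F, G, J, L, M, N, P
  1-simplices (21): AD, AJ, AL, AP, BE, BF, BG, BM, BN, DP, EF, EG, EM, EN, FG, FM, FN, GM, GN, JL, MN
  2-simplices (10): BEG, BEM, BFG, BFN, BMN, EFM, EFN, EGN, FGM, GMN

so the chain groups are C_0 ≅ Z^11, C_1 ≅ Z^21, C_2 ≅ Z^10.

The boundary map ∂_1: C_1 → C_0 sends each edge [p,q] (with p < q) to q − p.
As a 11×21 matrix over Z this has rank 9, with invariant factors (1,1,1,1,1,1,1,1,1).

The boundary map ∂_2: C_2 → C_1 acts by ∂[p,q,r] = [q,r] − [p,r] + [p,q]. For instance
  ∂GMN = MN − GN + GM,
  ∂EFN = FN − EN + EF.
The 21×10 boundary matrix has rank 10 and Smith normal form diag(1,1,1,1,1,1,1,1,1,2).

Now H_k = ker ∂_k / im ∂_{k+1}, so:

  H_0: rank C_0 − rank ∂_1 = 11 − 9 = 2, and the invariant factors of ∂_1 are all 1, so H_0 = Z^2.
  H_1: rank ker ∂_1 − rank ∂_2 = (21 − 9) − 10 = 2, and ∂_2 has invariant factor 2 > 1, so H_1 = Z^2 ⊕ Z/2.
  H_2: rank ker ∂_2 − rank ∂_3 = (10 − 10) − 0 = 0, and there is no ∂_3, so H_2 = 0.

As a check, the Euler characteristic is 11 − 21 + 10 = 0, which agrees with 2 − 2 + 0 = 0.

H_0 ≅ Z^2,  H_1 ≅ Z^2 ⊕ Z/2,  H_2 = 0.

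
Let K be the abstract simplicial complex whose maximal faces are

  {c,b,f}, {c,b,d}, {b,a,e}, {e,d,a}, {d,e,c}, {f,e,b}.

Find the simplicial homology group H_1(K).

H_1 ≅ Z.

K has 6 vertices, 12 edges, 6 triangles.
rank ∂_1 = 5, rank ∂_2 = 6 ⇒ b_1 = 12 − 5 − 6 = 1; all invariant factors of ∂_2 are 1 so no torsion. So H_1 = Z.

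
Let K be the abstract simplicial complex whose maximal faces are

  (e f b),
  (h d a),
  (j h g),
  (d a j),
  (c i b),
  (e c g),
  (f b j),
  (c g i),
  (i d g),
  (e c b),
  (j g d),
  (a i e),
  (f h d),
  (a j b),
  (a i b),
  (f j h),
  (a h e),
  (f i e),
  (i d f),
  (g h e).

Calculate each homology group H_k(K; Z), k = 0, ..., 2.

We work with the vertex ordering a < b < c < d < e < f < g < h < i < j. The simplices of K, each written with vertices in increasing order, are:

  0-simplices (10): a, b, c, d, e, f, g, h, i, j
  1-simplices (30): ab, ad, ae, ah, ai, aj, bc, be, bf, bi, bj, ce, cg, ci, df, dg, dh, di, dj, ef, eg, eh, ei, fh, fi, fj, gh, gi, gj, hj
  2-simplices (20): abi, abj, adh, adj, aeh, aei, bce, bci, bef, bfj, ceg, cgi, dfh, dfi, dgi, dgj, efi, egh, fhj, ghj

Hence C_0 ≅ Z^10, C_1 ≅ Z^30, C_2 ≅ Z^20.

∂_1: C_1 → C_0 maps an edge to its endpoints' difference, ∂[p,q] = q − p.
This gives a 10×30 integer matrix of rank 9; reducing to Smith normal form yields diagonal entries (1,1,1,1,1,1,1,1,1).

∂_2: C_2 → C_1 maps a triangle to the signed sum of its edges. For instance
  ∂ghj = hj − gj + gh,
  ∂ceg = eg − cg + ce.
The resulting 30×20 matrix has rank 20, and its Smith normal form has invariant factors (1,1,1,1,1,1,1,1,1,1,1,1,1,1,1,1,1,1,1,2).

Now H_k = ker ∂_k / im ∂_{k+1}, so:

  H_0: rank C_0 − rank ∂_1 = 10 − 9 = 1, and the invariant factors of ∂_1 are all 1, so H_0 ≅ Z.
  H_1: rank ker ∂_1 − rank ∂_2 = (30 − 9) − 20 = 1, and ∂_2 has invariant factor 2 > 1, so H_1 ≅ Z ⊕ Z_2.
  H_2: rank ker ∂_2 − rank ∂_3 = (20 − 20) − 0 = 0, and there is no ∂_3, so H_2 ≅ 0.

H_0 ≅ Z,  H_1 ≅ Z ⊕ Z_2,  H_2 = 0.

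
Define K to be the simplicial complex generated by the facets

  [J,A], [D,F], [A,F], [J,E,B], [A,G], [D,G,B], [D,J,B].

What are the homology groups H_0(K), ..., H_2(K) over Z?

H_0 ≅ Z,  H_1 ≅ Z^2,  H_2 = 0.

Order the vertices as A < B < D < E < F < G < J. Listing each simplex with vertices in this order, K has dimension 2 with simplices:

  0-simplices (7): A, B, D, E, F, G, J
  1-simplices (11): AF, AG, AJ, BD, BE, BG, BJ, DF, DG, DJ, EJ
  2-simplices (3): BDG, BDJ, BEJ

giving chain groups C_0 ≅ Z^7, C_1 ≅ Z^11, C_2 ≅ Z^3.

∂_1: C_1 → C_0 is given by ∂[p,q] = [q] − [p]. For instance
  ∂BD = D − B.
The resulting 7×11 matrix has rank 6, and its Smith normal form has invariant factors (1,1,1,1,1,1).

The boundary map ∂_2: C_2 → C_1 acts by ∂[p,q,r] = [q,r] − [p,r] + [p,q]. For instance
  ∂BDJ = DJ − BJ + BD,
  ∂BEJ = EJ − BJ + BE.
The 11×3 boundary matrix has rank 3 and Smith normal form diag(1,1,1).

Reading off H_k = ker ∂_k / im ∂_{k+1}:

  H_0: rank C_0 − rank ∂_1 = 7 − 6 = 1, and the invariant factors of ∂_1 are all 1, so H_0 ≅ Z.
  H_1: rank ker ∂_1 − rank ∂_2 = (11 − 6) − 3 = 2, and the invariant factors of ∂_2 are all 1, so H_1 ≅ Z^2.
  H_2: rank ker ∂_2 − rank ∂_3 = (3 − 3) − 0 = 0, and there is no ∂_3, so H_2 ≅ 0.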